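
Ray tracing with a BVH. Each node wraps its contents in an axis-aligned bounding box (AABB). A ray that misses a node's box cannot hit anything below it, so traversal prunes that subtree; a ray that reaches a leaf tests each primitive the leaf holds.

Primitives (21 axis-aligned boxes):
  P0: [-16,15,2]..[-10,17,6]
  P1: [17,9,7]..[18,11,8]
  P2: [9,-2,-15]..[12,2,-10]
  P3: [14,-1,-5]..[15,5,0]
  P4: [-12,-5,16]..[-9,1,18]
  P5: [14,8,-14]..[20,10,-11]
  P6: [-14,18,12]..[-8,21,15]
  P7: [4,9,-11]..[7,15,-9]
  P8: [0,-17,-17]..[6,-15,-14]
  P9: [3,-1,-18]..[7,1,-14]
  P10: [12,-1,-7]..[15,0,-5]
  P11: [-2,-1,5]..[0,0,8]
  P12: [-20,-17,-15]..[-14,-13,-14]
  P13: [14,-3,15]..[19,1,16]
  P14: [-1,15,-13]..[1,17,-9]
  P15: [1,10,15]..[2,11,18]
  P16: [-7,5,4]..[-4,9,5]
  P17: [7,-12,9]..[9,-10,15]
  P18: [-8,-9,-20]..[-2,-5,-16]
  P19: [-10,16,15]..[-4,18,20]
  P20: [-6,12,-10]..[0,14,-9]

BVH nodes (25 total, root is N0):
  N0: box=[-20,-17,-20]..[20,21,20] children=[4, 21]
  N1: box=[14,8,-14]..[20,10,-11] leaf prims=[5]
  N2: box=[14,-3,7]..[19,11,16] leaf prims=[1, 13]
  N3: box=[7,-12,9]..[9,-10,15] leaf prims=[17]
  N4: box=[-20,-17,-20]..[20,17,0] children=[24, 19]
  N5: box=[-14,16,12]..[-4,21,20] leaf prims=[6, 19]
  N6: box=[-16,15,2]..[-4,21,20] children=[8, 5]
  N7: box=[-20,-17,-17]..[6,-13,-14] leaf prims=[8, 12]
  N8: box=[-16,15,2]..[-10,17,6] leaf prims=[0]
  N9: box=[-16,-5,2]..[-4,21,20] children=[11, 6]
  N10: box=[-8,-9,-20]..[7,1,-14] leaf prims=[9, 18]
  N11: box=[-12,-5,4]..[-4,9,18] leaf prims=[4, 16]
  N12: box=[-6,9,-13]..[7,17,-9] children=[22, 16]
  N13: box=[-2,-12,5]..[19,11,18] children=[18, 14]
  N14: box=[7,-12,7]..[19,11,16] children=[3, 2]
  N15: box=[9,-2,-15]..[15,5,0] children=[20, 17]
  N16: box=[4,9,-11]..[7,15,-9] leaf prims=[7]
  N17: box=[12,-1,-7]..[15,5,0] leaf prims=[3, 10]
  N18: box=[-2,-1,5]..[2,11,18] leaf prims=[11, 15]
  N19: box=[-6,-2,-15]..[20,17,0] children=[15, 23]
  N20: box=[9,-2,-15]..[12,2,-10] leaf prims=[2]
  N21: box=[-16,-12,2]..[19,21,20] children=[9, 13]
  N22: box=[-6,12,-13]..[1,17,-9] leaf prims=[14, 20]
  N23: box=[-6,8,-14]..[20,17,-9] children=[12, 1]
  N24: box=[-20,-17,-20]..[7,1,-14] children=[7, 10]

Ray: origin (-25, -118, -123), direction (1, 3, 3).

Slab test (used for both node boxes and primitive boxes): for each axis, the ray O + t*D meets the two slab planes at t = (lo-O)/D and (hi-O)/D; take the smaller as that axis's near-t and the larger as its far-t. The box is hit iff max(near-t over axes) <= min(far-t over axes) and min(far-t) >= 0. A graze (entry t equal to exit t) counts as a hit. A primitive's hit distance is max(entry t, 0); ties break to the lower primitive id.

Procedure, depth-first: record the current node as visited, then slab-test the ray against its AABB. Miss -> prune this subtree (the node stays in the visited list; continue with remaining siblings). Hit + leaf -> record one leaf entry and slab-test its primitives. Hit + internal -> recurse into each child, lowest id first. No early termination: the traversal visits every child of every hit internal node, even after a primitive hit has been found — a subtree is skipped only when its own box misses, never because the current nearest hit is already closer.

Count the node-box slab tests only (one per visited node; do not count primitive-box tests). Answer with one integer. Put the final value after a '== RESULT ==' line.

Trace the traversal:
N0 x:[5,45] y:[101/3,139/3] z:[103/3,143/3] -> hit [103/3,45], descend [4, 21]
  N4 x:[5,45] y:[101/3,45] z:[103/3,41] -> hit [103/3,41], descend [19, 24]
    N19 x:[19,45] y:[116/3,45] z:[36,41] -> hit [116/3,41], descend [15, 23]
      N15 x:[34,40] y:[116/3,41] z:[36,41] -> hit [116/3,40], descend [17, 20]
        N17 x:[37,40] y:[39,41] z:[116/3,41] -> hit [39,40] leaf, test {P3@t=118/3, P10@t=39}
        N20 x:[34,37] y:[116/3,40] z:[36,113/3] -> miss, prune
      N23 x:[19,45] y:[42,45] z:[109/3,38] -> miss, prune
    N24 x:[5,32] y:[101/3,119/3] z:[103/3,109/3] -> miss, prune
  N21 x:[9,44] y:[106/3,139/3] z:[125/3,143/3] -> hit [125/3,44], descend [9, 13]
    N9 x:[9,21] y:[113/3,139/3] z:[125/3,143/3] -> miss, prune
    N13 x:[23,44] y:[106/3,43] z:[128/3,47] -> hit [128/3,43], descend [14, 18]
      N14 x:[32,44] y:[106/3,43] z:[130/3,139/3] -> miss, prune
      N18 x:[23,27] y:[39,43] z:[128/3,47] -> miss, prune

Visited [0, 4, 19, 15, 17, 20, 23, 24, 21, 9, 13, 14, 18]. Tests: 13 box, 1 leaf. Nearest: P10.

== RESULT ==
13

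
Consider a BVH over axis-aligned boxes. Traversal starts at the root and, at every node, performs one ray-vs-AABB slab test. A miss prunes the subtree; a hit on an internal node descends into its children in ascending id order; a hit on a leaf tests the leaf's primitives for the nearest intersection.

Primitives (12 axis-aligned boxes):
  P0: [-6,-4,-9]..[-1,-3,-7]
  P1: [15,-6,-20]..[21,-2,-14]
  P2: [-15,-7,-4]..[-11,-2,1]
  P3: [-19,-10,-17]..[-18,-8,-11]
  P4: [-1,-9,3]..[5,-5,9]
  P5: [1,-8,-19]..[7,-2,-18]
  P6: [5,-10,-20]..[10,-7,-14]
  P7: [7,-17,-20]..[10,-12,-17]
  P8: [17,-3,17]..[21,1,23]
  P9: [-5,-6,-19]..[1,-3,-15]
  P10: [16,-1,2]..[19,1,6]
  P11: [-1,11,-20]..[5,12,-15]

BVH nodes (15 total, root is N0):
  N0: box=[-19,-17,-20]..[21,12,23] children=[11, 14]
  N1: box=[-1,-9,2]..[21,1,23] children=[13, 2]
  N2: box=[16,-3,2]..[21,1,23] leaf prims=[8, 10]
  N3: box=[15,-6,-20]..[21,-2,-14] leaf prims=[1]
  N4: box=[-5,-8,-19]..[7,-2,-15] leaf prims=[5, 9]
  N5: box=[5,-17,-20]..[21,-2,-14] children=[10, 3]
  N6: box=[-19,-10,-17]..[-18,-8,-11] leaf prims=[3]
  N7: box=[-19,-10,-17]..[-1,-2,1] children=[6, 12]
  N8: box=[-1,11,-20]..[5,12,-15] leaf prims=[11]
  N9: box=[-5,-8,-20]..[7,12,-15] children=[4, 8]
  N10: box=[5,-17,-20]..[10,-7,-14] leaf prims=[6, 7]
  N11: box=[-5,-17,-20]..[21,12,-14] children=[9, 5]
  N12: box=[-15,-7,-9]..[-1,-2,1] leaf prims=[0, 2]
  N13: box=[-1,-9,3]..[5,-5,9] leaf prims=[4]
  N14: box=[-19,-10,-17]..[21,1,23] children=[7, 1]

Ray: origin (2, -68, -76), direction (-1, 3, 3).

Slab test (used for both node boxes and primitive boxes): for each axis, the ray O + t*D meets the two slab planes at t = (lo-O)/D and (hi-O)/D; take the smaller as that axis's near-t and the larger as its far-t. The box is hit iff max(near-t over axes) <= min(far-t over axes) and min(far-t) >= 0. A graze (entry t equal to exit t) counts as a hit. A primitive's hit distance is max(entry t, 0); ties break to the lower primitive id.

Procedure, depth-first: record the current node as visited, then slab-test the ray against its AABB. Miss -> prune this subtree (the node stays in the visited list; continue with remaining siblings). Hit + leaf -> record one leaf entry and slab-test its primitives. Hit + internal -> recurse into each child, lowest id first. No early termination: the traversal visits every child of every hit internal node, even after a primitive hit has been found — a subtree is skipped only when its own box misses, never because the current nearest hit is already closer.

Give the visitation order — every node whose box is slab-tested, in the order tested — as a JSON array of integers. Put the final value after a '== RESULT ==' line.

Trace the traversal:
N0 x:[-19,21] y:[17,80/3] z:[56/3,33] -> hit [56/3,21], descend [11, 14]
  N11 x:[-19,7] y:[17,80/3] z:[56/3,62/3] -> miss, prune
  N14 x:[-19,21] y:[58/3,23] z:[59/3,33] -> hit [59/3,21], descend [1, 7]
    N1 x:[-19,3] y:[59/3,23] z:[26,33] -> miss, prune
    N7 x:[3,21] y:[58/3,22] z:[59/3,77/3] -> hit [59/3,21], descend [6, 12]
      N6 x:[20,21] y:[58/3,20] z:[59/3,65/3] -> hit [20,20] leaf, test {P3@t=20}
      N12 x:[3,17] y:[61/3,22] z:[67/3,77/3] -> miss, prune

7 AABB tests over nodes [0, 11, 14, 1, 7, 6, 12]; 1 leaf entered; closest P3.

== RESULT ==
[0, 11, 14, 1, 7, 6, 12]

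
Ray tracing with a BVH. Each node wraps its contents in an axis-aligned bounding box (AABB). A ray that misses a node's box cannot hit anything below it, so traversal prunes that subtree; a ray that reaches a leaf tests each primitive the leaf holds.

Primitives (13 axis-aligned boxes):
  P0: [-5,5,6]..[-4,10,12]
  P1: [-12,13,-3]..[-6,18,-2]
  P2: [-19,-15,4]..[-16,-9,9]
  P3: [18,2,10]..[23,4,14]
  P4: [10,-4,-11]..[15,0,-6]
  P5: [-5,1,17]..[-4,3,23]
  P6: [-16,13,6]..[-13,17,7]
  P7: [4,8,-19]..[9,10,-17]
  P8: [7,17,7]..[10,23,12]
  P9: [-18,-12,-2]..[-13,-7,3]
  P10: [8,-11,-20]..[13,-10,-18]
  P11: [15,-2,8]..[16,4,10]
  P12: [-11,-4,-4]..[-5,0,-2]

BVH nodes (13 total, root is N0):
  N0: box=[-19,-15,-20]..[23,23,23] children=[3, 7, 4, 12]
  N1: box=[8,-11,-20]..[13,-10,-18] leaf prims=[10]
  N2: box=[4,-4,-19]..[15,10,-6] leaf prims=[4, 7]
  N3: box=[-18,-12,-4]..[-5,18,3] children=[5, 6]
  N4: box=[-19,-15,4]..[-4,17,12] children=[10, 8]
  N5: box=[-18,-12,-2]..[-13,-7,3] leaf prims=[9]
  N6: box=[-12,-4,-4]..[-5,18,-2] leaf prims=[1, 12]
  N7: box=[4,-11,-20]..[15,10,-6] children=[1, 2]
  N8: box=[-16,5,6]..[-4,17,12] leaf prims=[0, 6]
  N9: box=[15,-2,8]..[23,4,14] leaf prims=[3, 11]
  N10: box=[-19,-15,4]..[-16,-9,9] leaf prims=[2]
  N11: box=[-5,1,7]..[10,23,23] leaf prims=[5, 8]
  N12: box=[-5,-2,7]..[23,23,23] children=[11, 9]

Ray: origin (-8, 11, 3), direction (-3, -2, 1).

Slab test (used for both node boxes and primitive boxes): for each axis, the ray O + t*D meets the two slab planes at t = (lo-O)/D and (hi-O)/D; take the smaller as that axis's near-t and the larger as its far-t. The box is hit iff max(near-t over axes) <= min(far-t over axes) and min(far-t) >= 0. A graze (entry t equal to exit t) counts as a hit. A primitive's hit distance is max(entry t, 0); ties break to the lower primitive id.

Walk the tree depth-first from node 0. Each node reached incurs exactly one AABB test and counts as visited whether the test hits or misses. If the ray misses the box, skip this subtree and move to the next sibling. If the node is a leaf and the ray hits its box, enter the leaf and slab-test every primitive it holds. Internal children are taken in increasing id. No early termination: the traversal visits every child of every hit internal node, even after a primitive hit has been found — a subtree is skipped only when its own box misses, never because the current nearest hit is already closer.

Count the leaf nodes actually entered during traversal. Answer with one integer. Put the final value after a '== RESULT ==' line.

Walk:
N0 x:[-31/3,11/3] y:[-6,13] z:[-23,20] -> hit [-6,11/3], descend [3, 4, 7, 12]
  N3 x:[-1,10/3] y:[-7/2,23/2] z:[-7,0] -> hit [-1,0], descend [5, 6]
    N5 x:[5/3,10/3] y:[9,23/2] z:[-5,0] -> miss, prune
    N6 x:[-1,4/3] y:[-7/2,15/2] z:[-7,-5] -> miss, prune
  N4 x:[-4/3,11/3] y:[-3,13] z:[1,9] -> hit [1,11/3], descend [8, 10]
    N8 x:[-4/3,8/3] y:[-3,3] z:[3,9] -> miss, prune
    N10 x:[8/3,11/3] y:[10,13] z:[1,6] -> miss, prune
  N7 x:[-23/3,-4] y:[1/2,11] z:[-23,-9] -> miss, prune
  N12 x:[-31/3,-1] y:[-6,13/2] z:[4,20] -> miss, prune

order=[0, 3, 5, 6, 4, 8, 10, 7, 12]  |boxes|=9  |leaves|=0  hit=miss

== RESULT ==
0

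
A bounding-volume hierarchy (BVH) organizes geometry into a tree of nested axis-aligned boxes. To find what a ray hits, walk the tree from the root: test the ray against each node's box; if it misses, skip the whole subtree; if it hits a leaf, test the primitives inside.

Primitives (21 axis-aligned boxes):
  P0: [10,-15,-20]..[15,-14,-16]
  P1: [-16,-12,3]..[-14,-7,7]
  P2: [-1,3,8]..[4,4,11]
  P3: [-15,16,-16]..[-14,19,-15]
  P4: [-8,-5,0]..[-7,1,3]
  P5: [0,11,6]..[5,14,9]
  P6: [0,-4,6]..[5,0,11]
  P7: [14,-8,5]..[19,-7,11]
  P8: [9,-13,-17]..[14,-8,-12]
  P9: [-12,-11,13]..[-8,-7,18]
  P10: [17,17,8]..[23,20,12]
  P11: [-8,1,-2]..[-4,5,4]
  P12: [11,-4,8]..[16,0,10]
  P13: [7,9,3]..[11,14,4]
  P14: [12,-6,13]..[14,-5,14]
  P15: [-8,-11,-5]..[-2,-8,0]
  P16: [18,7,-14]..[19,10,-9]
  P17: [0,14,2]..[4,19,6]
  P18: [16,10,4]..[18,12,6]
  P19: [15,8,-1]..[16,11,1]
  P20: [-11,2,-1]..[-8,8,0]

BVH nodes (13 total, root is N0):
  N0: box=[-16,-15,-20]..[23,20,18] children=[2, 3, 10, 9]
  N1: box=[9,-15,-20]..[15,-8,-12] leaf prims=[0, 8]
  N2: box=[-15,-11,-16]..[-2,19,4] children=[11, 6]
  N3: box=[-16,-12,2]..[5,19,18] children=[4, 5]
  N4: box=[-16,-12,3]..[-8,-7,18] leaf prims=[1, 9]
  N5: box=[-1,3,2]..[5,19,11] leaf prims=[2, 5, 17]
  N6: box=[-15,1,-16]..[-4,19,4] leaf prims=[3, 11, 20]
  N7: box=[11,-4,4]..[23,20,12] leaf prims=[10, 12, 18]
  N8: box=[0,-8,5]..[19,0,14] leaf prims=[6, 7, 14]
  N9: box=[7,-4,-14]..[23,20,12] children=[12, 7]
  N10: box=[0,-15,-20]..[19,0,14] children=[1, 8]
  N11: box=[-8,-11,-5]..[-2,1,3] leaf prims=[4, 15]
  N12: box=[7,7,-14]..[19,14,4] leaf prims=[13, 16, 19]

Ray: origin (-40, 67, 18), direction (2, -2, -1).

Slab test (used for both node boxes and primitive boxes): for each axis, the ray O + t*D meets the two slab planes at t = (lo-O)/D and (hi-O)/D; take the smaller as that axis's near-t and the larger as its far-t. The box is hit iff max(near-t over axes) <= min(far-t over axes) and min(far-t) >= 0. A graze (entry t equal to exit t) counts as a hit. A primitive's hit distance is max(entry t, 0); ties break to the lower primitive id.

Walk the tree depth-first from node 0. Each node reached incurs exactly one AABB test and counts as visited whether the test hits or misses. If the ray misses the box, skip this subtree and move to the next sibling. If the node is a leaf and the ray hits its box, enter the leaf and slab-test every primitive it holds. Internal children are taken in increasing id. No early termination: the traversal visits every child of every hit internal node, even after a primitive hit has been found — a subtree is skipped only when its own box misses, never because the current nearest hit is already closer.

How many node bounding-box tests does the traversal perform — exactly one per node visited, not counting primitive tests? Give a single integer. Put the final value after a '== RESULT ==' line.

Walk:
N0 x:[12,63/2] y:[47/2,41] z:[0,38] -> hit [47/2,63/2], descend [2, 3, 9, 10]
  N2 x:[25/2,19] y:[24,39] z:[14,34] -> miss, prune
  N3 x:[12,45/2] y:[24,79/2] z:[0,16] -> miss, prune
  N9 x:[47/2,63/2] y:[47/2,71/2] z:[6,32] -> hit [47/2,63/2], descend [7, 12]
    N7 x:[51/2,63/2] y:[47/2,71/2] z:[6,14] -> miss, prune
    N12 x:[47/2,59/2] y:[53/2,30] z:[14,32] -> hit [53/2,59/2] leaf, test {P13(miss), P16@t=29, P19(miss)}
  N10 x:[20,59/2] y:[67/2,41] z:[4,38] -> miss, prune

Visited [0, 2, 3, 9, 7, 12, 10]. Tests: 7 box, 1 leaf. Nearest: P16.

== RESULT ==
7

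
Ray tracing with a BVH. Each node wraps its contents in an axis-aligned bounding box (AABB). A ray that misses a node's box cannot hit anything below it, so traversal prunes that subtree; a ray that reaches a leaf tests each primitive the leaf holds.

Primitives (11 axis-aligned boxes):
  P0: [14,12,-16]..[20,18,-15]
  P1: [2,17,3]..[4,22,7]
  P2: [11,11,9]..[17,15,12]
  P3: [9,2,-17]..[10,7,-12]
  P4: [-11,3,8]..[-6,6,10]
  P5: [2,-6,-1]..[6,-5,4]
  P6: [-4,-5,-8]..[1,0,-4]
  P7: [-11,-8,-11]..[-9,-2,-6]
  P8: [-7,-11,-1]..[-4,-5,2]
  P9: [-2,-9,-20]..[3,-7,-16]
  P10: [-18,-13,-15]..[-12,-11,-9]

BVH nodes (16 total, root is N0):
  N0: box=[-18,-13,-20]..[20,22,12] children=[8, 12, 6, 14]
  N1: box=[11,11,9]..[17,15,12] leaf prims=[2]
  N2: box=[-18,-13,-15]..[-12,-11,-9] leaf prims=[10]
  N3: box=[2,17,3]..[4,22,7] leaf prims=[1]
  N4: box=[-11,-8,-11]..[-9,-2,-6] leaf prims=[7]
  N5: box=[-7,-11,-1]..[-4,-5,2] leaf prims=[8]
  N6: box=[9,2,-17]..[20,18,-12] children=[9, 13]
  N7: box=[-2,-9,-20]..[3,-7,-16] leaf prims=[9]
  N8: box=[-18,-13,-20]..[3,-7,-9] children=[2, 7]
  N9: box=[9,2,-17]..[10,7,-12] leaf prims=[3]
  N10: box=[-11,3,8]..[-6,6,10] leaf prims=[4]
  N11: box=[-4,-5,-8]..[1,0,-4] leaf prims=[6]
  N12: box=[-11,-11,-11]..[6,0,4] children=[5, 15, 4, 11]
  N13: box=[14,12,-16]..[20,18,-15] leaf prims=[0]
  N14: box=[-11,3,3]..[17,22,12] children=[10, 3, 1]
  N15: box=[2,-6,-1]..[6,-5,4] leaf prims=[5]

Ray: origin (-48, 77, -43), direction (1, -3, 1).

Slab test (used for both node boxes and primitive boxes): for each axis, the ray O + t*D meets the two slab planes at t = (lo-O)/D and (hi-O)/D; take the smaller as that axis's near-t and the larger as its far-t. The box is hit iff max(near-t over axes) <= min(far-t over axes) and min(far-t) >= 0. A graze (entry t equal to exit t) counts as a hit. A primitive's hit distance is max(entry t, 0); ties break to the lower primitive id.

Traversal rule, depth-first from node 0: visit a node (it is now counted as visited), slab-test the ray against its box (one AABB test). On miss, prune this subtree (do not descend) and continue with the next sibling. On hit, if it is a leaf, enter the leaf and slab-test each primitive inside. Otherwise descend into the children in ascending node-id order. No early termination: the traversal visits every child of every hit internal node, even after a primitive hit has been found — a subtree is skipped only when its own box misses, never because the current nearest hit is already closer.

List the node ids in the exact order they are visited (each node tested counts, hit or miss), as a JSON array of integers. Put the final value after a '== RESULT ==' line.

Traverse from the root:
N0 x:[30,68] y:[55/3,30] z:[23,55] -> hit [30,30], descend [6, 8, 12, 14]
  N6 x:[57,68] y:[59/3,25] z:[26,31] -> miss, prune
  N8 x:[30,51] y:[28,30] z:[23,34] -> hit [30,30], descend [2, 7]
    N2 x:[30,36] y:[88/3,30] z:[28,34] -> hit [30,30] leaf, test {P10@t=30}
    N7 x:[46,51] y:[28,86/3] z:[23,27] -> miss, prune
  N12 x:[37,54] y:[77/3,88/3] z:[32,47] -> miss, prune
  N14 x:[37,65] y:[55/3,74/3] z:[46,55] -> miss, prune

order=[0, 6, 8, 2, 7, 12, 14]  |boxes|=7  |leaves|=1  hit=P10

== RESULT ==
[0, 6, 8, 2, 7, 12, 14]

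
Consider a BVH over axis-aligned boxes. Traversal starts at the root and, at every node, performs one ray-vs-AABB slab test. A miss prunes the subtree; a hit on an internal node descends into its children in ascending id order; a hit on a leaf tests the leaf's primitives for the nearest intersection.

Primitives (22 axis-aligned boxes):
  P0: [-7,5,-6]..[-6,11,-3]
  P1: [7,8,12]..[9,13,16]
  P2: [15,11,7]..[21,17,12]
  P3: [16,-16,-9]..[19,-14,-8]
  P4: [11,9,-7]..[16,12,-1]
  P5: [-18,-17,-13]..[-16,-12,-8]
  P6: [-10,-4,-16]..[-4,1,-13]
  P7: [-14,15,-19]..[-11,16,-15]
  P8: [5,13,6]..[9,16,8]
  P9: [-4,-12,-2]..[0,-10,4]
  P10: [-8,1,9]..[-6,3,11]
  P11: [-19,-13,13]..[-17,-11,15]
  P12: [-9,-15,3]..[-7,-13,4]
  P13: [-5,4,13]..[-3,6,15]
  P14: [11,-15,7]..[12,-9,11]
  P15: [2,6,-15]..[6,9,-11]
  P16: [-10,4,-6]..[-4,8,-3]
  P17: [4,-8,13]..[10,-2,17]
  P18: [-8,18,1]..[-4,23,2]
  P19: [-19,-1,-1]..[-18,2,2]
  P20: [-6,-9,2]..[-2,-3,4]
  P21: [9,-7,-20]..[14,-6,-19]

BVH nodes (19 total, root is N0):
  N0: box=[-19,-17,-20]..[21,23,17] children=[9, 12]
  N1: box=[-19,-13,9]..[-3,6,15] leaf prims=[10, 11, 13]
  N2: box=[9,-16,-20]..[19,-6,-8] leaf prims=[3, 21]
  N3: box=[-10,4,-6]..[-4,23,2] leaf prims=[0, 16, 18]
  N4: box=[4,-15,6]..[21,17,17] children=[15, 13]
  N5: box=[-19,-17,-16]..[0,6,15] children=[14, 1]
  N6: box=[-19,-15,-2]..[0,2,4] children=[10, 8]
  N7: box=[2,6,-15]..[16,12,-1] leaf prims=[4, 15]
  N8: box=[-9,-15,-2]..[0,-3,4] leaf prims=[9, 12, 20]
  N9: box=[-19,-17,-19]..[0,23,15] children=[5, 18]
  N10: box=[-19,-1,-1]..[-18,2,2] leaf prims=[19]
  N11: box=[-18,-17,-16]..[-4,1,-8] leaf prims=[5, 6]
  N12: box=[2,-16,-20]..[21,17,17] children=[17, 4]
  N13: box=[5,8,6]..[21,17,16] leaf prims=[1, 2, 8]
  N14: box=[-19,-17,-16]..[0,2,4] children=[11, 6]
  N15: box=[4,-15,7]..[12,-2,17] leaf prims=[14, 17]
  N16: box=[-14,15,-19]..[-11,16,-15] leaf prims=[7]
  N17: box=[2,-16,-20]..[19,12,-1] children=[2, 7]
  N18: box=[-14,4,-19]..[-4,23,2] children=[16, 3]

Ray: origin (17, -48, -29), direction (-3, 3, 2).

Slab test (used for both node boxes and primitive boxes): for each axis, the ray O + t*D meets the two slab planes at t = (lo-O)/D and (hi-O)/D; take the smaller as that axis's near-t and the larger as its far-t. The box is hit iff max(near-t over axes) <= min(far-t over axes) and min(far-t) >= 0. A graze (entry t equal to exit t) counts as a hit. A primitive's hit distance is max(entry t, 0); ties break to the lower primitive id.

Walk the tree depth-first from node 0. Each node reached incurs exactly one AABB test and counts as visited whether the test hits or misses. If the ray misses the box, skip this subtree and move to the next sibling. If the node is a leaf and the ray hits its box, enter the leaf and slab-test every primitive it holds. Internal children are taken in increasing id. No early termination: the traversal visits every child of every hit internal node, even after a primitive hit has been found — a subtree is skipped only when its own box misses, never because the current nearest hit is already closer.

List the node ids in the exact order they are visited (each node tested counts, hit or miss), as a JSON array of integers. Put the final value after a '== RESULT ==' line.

Walk:
N0 x:[-4/3,12] y:[31/3,71/3] z:[9/2,23] -> hit [31/3,12], descend [9, 12]
  N9 x:[17/3,12] y:[31/3,71/3] z:[5,22] -> hit [31/3,12], descend [5, 18]
    N5 x:[17/3,12] y:[31/3,18] z:[13/2,22] -> hit [31/3,12], descend [1, 14]
      N1 x:[20/3,12] y:[35/3,18] z:[19,22] -> miss, prune
      N14 x:[17/3,12] y:[31/3,50/3] z:[13/2,33/2] -> hit [31/3,12], descend [6, 11]
        N6 x:[17/3,12] y:[11,50/3] z:[27/2,33/2] -> miss, prune
        N11 x:[7,35/3] y:[31/3,49/3] z:[13/2,21/2] -> hit [31/3,21/2] leaf, test {P5(miss), P6(miss)}
    N18 x:[7,31/3] y:[52/3,71/3] z:[5,31/2] -> miss, prune
  N12 x:[-4/3,5] y:[32/3,65/3] z:[9/2,23] -> miss, prune

order=[0, 9, 5, 1, 14, 6, 11, 18, 12]  |boxes|=9  |leaves|=1  hit=miss

== RESULT ==
[0, 9, 5, 1, 14, 6, 11, 18, 12]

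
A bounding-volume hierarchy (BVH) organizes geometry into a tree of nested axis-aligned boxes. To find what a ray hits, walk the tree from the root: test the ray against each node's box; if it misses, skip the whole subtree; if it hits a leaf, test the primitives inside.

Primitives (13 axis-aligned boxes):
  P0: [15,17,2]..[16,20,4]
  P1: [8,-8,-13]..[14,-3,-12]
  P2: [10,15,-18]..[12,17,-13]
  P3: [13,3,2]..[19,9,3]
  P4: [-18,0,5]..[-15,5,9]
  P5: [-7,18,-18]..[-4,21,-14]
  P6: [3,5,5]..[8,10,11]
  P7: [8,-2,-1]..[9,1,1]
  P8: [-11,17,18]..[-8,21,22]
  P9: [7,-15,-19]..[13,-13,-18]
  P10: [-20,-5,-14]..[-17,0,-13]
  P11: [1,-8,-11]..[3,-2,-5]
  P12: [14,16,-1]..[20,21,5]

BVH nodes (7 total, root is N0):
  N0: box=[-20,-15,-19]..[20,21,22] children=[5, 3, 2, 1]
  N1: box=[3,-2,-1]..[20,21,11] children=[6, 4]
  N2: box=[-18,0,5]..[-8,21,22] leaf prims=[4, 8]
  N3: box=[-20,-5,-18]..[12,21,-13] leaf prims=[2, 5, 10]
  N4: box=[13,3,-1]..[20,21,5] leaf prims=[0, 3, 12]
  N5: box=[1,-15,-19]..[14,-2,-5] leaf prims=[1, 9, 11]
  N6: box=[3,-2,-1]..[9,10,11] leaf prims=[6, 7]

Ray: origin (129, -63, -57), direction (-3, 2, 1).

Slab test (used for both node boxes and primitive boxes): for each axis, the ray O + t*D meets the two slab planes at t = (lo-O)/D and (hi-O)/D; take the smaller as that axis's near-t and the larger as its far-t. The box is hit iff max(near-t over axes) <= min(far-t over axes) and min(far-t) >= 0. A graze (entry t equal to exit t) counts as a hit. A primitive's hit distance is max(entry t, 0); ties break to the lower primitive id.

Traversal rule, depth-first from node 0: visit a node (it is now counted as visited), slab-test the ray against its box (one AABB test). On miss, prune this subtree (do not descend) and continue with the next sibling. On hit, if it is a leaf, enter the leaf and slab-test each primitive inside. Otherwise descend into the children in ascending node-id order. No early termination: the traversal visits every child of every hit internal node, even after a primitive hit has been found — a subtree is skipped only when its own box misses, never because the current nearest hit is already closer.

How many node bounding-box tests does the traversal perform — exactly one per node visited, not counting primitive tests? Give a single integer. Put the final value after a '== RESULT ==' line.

Walk:
N0 x:[109/3,149/3] y:[24,42] z:[38,79] -> hit [38,42], descend [1, 2, 3, 5]
  N1 x:[109/3,42] y:[61/2,42] z:[56,68] -> miss, prune
  N2 x:[137/3,49] y:[63/2,42] z:[62,79] -> miss, prune
  N3 x:[39,149/3] y:[29,42] z:[39,44] -> hit [39,42] leaf, test {P2@t=39, P5(miss), P10(miss)}
  N5 x:[115/3,128/3] y:[24,61/2] z:[38,52] -> miss, prune

Visited [0, 1, 2, 3, 5]. Tests: 5 box, 1 leaf. Nearest: P2.

== RESULT ==
5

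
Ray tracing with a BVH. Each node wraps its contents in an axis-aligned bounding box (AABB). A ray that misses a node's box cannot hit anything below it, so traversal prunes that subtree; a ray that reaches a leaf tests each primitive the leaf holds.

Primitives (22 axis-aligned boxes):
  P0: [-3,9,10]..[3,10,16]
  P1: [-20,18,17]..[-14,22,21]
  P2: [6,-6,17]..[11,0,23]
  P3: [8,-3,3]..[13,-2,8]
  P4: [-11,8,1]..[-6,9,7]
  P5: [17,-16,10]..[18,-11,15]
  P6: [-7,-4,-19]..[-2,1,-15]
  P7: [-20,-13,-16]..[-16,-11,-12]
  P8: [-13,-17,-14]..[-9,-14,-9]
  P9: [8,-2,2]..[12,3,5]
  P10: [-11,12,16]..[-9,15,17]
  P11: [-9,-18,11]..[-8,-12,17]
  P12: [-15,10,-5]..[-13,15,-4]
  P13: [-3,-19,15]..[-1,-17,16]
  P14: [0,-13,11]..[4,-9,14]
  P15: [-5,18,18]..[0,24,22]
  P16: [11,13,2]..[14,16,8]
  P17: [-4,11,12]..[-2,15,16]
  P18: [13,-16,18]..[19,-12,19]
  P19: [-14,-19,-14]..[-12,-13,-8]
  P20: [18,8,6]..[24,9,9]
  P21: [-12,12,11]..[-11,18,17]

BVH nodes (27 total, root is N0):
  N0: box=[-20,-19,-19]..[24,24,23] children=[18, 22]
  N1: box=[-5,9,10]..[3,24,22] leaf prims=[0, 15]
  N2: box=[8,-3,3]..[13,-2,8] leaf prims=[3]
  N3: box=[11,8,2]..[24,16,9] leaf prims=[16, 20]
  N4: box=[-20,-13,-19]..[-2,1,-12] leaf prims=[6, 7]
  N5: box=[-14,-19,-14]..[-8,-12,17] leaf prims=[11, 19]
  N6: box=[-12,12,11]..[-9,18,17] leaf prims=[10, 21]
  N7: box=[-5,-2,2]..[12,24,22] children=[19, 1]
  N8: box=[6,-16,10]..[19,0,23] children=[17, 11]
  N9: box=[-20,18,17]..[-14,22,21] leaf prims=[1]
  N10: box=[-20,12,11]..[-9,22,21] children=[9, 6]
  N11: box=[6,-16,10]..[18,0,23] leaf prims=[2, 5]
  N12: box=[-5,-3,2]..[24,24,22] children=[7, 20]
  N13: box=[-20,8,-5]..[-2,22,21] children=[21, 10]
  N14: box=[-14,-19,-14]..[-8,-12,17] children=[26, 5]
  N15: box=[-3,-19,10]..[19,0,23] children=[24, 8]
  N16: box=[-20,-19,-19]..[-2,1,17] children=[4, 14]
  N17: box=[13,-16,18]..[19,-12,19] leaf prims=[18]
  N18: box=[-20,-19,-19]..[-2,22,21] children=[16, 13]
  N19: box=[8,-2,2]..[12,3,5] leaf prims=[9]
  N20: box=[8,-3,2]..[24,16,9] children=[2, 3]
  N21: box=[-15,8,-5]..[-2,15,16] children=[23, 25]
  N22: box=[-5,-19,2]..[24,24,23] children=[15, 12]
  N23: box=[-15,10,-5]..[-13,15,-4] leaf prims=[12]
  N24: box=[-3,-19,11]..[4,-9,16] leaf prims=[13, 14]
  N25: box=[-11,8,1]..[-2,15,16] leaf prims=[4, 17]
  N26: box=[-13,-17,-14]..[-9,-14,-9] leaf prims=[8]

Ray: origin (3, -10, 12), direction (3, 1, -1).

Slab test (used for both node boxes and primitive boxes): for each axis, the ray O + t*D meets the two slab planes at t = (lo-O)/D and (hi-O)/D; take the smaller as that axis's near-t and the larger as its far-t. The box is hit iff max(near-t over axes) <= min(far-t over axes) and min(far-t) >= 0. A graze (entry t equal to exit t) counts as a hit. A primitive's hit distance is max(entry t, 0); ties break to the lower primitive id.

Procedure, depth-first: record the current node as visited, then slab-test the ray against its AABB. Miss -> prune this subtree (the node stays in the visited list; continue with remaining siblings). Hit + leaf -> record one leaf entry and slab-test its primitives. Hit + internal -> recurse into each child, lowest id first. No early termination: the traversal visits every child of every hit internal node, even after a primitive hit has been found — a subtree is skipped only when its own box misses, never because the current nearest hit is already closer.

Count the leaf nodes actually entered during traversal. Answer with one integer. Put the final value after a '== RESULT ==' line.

Trace the traversal:
N0 x:[-23/3,7] y:[-9,34] z:[-11,31] -> hit [-23/3,7], descend [18, 22]
  N18 x:[-23/3,-5/3] y:[-9,32] z:[-9,31] -> miss, prune
  N22 x:[-8/3,7] y:[-9,34] z:[-11,10] -> hit [-8/3,7], descend [12, 15]
    N12 x:[-8/3,7] y:[7,34] z:[-10,10] -> hit [7,7], descend [7, 20]
      N7 x:[-8/3,3] y:[8,34] z:[-10,10] -> miss, prune
      N20 x:[5/3,7] y:[7,26] z:[3,10] -> hit [7,7], descend [2, 3]
        N2 x:[5/3,10/3] y:[7,8] z:[4,9] -> miss, prune
        N3 x:[8/3,7] y:[18,26] z:[3,10] -> miss, prune
    N15 x:[-2,16/3] y:[-9,10] z:[-11,2] -> hit [-2,2], descend [8, 24]
      N8 x:[1,16/3] y:[-6,10] z:[-11,2] -> hit [1,2], descend [11, 17]
        N11 x:[1,5] y:[-6,10] z:[-11,2] -> hit [1,2] leaf, test {P2(miss), P5(miss)}
        N17 x:[10/3,16/3] y:[-6,-2] z:[-7,-6] -> miss, prune
      N24 x:[-2,1/3] y:[-9,1] z:[-4,1] -> hit [-2,1/3] leaf, test {P13(miss), P14@t=0}

order=[0, 18, 22, 12, 7, 20, 2, 3, 15, 8, 11, 17, 24]  |boxes|=13  |leaves|=2  hit=P14

== RESULT ==
2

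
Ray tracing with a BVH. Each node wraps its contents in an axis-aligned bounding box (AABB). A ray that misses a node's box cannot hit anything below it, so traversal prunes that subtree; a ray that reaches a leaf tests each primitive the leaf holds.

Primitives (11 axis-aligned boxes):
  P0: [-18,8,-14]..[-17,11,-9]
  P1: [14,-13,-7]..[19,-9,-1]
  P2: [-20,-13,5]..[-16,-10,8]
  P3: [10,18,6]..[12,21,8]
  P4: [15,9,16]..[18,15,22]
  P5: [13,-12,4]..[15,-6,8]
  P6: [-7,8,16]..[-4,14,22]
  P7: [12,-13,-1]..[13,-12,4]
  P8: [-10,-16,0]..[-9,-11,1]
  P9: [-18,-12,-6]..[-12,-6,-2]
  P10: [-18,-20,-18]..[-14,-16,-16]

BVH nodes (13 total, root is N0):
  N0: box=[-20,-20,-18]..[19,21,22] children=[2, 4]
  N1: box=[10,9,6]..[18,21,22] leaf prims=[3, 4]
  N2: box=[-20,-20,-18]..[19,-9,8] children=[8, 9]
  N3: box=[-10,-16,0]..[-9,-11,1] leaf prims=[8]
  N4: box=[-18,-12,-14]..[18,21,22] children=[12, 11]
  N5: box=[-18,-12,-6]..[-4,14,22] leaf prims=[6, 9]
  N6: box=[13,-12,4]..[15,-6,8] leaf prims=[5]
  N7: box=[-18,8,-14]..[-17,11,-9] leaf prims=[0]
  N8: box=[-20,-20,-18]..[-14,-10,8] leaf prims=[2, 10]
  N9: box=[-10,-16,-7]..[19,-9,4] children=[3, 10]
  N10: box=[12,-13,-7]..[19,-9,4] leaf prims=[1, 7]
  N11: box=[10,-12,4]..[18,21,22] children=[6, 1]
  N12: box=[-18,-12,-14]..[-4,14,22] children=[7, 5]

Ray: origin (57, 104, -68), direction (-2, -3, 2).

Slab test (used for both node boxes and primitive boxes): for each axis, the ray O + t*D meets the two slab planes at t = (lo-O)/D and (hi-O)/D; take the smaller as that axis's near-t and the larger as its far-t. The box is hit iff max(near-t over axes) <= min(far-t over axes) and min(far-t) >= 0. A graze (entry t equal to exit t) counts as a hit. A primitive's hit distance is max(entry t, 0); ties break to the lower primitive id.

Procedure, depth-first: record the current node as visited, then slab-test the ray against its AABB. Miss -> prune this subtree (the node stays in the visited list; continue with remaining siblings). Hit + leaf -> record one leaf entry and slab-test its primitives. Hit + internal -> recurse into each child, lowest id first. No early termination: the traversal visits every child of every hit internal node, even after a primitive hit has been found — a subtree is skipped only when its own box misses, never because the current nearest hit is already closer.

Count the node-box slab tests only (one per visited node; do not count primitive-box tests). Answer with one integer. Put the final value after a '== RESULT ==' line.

Trace the traversal:
N0 x:[19,77/2] y:[83/3,124/3] z:[25,45] -> hit [83/3,77/2], descend [2, 4]
  N2 x:[19,77/2] y:[113/3,124/3] z:[25,38] -> hit [113/3,38], descend [8, 9]
    N8 x:[71/2,77/2] y:[38,124/3] z:[25,38] -> hit [38,38] leaf, test {P2@t=38, P10(miss)}
    N9 x:[19,67/2] y:[113/3,40] z:[61/2,36] -> miss, prune
  N4 x:[39/2,75/2] y:[83/3,116/3] z:[27,45] -> hit [83/3,75/2], descend [11, 12]
    N11 x:[39/2,47/2] y:[83/3,116/3] z:[36,45] -> miss, prune
    N12 x:[61/2,75/2] y:[30,116/3] z:[27,45] -> hit [61/2,75/2], descend [5, 7]
      N5 x:[61/2,75/2] y:[30,116/3] z:[31,45] -> hit [31,75/2] leaf, test {P6(miss), P9(miss)}
      N7 x:[37,75/2] y:[31,32] z:[27,59/2] -> miss, prune

9 AABB tests over nodes [0, 2, 8, 9, 4, 11, 12, 5, 7]; 2 leaves entered; closest P2.

== RESULT ==
9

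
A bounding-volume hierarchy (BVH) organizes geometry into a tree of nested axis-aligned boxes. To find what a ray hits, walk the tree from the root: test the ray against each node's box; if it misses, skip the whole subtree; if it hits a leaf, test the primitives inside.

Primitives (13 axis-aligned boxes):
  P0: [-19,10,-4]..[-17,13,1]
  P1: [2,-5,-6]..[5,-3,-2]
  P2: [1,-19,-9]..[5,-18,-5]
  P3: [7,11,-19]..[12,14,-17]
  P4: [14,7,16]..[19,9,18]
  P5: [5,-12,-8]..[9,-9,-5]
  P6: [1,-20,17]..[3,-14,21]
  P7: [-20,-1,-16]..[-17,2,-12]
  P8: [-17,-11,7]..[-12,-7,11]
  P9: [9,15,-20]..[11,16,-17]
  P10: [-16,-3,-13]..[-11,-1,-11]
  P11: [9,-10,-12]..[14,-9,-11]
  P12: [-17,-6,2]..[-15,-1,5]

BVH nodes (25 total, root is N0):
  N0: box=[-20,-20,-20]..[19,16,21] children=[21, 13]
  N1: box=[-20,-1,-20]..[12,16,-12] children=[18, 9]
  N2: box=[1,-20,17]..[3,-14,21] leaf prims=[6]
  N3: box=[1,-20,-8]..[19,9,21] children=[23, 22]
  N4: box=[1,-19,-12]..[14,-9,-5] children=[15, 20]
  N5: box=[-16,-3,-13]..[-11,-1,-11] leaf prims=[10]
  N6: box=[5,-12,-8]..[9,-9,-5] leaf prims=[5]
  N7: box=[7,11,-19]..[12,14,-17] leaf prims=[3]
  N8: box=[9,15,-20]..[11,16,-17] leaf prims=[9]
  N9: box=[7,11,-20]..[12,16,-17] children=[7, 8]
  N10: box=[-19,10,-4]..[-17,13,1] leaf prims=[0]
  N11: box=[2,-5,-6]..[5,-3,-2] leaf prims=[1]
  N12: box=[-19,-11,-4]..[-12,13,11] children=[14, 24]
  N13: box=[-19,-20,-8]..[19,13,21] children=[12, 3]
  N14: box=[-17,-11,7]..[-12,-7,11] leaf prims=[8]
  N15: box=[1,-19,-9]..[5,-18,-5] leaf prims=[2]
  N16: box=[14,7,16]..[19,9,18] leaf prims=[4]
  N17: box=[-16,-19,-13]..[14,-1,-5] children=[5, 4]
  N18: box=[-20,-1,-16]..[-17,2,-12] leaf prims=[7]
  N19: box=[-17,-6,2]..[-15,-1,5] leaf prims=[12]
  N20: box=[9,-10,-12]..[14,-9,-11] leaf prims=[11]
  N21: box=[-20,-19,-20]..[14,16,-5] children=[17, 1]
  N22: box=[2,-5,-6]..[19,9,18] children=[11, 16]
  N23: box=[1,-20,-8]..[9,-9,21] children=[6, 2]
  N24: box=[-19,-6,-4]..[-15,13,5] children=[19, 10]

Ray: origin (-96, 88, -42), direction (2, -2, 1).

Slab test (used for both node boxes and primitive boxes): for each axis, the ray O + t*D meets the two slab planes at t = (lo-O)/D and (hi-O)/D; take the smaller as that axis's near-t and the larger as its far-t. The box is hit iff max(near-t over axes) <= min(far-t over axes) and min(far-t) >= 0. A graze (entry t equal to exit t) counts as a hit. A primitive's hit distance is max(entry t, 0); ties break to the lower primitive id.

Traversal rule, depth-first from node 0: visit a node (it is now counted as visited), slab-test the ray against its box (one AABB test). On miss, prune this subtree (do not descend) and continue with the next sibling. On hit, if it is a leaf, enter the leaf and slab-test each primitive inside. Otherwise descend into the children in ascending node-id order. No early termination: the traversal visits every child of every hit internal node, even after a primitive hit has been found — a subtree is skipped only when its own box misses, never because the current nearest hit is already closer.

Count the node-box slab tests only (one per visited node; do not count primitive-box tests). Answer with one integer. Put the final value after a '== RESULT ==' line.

Traverse from the root:
N0 x:[38,115/2] y:[36,54] z:[22,63] -> hit [38,54], descend [13, 21]
  N13 x:[77/2,115/2] y:[75/2,54] z:[34,63] -> hit [77/2,54], descend [3, 12]
    N3 x:[97/2,115/2] y:[79/2,54] z:[34,63] -> hit [97/2,54], descend [22, 23]
      N22 x:[49,115/2] y:[79/2,93/2] z:[36,60] -> miss, prune
      N23 x:[97/2,105/2] y:[97/2,54] z:[34,63] -> hit [97/2,105/2], descend [2, 6]
        N2 x:[97/2,99/2] y:[51,54] z:[59,63] -> miss, prune
        N6 x:[101/2,105/2] y:[97/2,50] z:[34,37] -> miss, prune
    N12 x:[77/2,42] y:[75/2,99/2] z:[38,53] -> hit [77/2,42], descend [14, 24]
      N14 x:[79/2,42] y:[95/2,99/2] z:[49,53] -> miss, prune
      N24 x:[77/2,81/2] y:[75/2,47] z:[38,47] -> hit [77/2,81/2], descend [10, 19]
        N10 x:[77/2,79/2] y:[75/2,39] z:[38,43] -> hit [77/2,39] leaf, test {P0@t=77/2}
        N19 x:[79/2,81/2] y:[89/2,47] z:[44,47] -> miss, prune
  N21 x:[38,55] y:[36,107/2] z:[22,37] -> miss, prune

Summary -> nodes [0, 13, 3, 22, 23, 2, 6, 12, 14, 24, 10, 19, 21]; box-tests=13; leaf-entries=1; first=P0

== RESULT ==
13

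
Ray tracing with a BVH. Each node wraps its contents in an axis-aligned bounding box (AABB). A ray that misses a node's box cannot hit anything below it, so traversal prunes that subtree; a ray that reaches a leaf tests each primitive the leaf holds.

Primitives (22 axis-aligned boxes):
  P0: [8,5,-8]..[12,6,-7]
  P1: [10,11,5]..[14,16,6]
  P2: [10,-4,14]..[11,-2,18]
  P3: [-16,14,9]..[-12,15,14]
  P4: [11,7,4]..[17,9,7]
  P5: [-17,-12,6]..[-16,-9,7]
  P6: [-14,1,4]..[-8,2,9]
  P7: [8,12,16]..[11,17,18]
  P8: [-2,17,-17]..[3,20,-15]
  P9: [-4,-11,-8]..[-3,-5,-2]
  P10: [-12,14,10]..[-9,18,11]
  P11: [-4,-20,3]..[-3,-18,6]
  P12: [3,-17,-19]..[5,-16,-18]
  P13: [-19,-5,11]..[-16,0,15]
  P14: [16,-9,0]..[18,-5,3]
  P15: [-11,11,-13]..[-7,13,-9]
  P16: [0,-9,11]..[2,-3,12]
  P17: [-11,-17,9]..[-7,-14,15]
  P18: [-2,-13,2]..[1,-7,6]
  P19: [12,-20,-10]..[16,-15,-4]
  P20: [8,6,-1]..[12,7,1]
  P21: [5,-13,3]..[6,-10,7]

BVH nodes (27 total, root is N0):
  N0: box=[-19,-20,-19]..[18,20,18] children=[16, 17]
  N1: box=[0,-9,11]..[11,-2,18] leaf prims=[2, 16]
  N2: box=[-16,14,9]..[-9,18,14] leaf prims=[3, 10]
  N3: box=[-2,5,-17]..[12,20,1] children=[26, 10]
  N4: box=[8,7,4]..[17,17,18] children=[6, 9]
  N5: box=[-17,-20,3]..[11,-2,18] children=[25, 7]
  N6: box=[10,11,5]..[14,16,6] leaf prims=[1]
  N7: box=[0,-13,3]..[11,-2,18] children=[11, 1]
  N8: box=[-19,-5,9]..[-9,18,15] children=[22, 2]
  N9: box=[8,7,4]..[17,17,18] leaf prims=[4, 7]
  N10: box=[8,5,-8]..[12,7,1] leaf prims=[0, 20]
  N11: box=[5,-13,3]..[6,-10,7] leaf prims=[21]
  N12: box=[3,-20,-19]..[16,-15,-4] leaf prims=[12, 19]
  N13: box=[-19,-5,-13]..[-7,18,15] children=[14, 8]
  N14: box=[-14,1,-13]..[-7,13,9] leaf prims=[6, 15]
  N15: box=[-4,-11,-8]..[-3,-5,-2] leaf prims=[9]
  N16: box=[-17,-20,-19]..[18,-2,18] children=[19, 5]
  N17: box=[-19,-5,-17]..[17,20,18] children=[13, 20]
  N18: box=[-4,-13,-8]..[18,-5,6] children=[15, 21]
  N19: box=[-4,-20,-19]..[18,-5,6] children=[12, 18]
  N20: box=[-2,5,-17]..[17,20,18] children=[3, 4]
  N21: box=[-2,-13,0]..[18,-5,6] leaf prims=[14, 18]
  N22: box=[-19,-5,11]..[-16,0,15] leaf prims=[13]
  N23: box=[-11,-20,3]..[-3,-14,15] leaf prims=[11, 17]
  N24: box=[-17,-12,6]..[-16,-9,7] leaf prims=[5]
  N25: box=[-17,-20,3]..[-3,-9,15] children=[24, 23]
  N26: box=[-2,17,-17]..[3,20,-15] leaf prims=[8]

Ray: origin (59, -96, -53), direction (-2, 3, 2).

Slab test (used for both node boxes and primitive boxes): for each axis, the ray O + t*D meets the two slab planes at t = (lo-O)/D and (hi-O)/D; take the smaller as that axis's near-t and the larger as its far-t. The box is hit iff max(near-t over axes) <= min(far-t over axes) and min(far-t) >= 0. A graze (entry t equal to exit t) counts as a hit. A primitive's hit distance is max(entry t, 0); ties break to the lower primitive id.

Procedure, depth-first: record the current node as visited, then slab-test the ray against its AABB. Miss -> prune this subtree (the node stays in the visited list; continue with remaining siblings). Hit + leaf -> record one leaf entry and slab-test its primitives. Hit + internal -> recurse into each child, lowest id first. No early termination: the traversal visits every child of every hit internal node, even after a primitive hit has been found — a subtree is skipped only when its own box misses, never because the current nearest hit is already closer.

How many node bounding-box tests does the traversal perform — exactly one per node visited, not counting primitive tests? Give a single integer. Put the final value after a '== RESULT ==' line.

Traverse from the root:
N0 x:[41/2,39] y:[76/3,116/3] z:[17,71/2] -> hit [76/3,71/2], descend [16, 17]
  N16 x:[41/2,38] y:[76/3,94/3] z:[17,71/2] -> hit [76/3,94/3], descend [5, 19]
    N5 x:[24,38] y:[76/3,94/3] z:[28,71/2] -> hit [28,94/3], descend [7, 25]
      N7 x:[24,59/2] y:[83/3,94/3] z:[28,71/2] -> hit [28,59/2], descend [1, 11]
        N1 x:[24,59/2] y:[29,94/3] z:[32,71/2] -> miss, prune
        N11 x:[53/2,27] y:[83/3,86/3] z:[28,30] -> miss, prune
      N25 x:[31,38] y:[76/3,29] z:[28,34] -> miss, prune
    N19 x:[41/2,63/2] y:[76/3,91/3] z:[17,59/2] -> hit [76/3,59/2], descend [12, 18]
      N12 x:[43/2,28] y:[76/3,27] z:[17,49/2] -> miss, prune
      N18 x:[41/2,63/2] y:[83/3,91/3] z:[45/2,59/2] -> hit [83/3,59/2], descend [15, 21]
        N15 x:[31,63/2] y:[85/3,91/3] z:[45/2,51/2] -> miss, prune
        N21 x:[41/2,61/2] y:[83/3,91/3] z:[53/2,59/2] -> hit [83/3,59/2] leaf, test {P14(miss), P18@t=29}
  N17 x:[21,39] y:[91/3,116/3] z:[18,71/2] -> hit [91/3,71/2], descend [13, 20]
    N13 x:[33,39] y:[91/3,38] z:[20,34] -> hit [33,34], descend [8, 14]
      N8 x:[34,39] y:[91/3,38] z:[31,34] -> hit [34,34], descend [2, 22]
        N2 x:[34,75/2] y:[110/3,38] z:[31,67/2] -> miss, prune
        N22 x:[75/2,39] y:[91/3,32] z:[32,34] -> miss, prune
      N14 x:[33,73/2] y:[97/3,109/3] z:[20,31] -> miss, prune
    N20 x:[21,61/2] y:[101/3,116/3] z:[18,71/2] -> miss, prune

19 AABB tests over nodes [0, 16, 5, 7, 1, 11, 25, 19, 12, 18, 15, 21, 17, 13, 8, 2, 22, 14, 20]; 1 leaf entered; closest P18.

== RESULT ==
19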